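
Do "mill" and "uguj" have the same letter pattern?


Pattern of "mill": [0, 1, 2, 2]
Pattern of "uguj": [0, 1, 0, 2]
Patterns do not match
Same pattern = No


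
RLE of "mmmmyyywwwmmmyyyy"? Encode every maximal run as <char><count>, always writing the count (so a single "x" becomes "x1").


String: "mmmmyyywwwmmmyyyy"
Scanning for consecutive runs:
  'm' x 4
  'y' x 3
  'w' x 3
  'm' x 3
  'y' x 4
RLE = "m4y3w3m3y4"


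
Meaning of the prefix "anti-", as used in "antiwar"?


Prefix: anti-
Example: antiwar (anti- + war)
Meaning = against


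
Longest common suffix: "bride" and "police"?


Word 1: "bride"
Word 2: "police"
Comparing from end:
  Pos -1: 'e' == 'e'
  Pos -2: 'd' != 'c' (stop)
LCS = "e" (length 1)


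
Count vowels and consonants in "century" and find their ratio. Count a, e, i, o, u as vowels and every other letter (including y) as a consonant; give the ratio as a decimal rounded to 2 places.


Word: "century"
Vowels (a,e,i,o,u): 2
Consonants: 5
Ratio = 2/5
= 0.40


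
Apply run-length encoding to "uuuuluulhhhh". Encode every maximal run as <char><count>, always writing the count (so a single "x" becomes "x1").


String: "uuuuluulhhhh"
Scanning for consecutive runs:
  'u' x 4
  'l' x 1
  'u' x 2
  'l' x 1
  'h' x 4
RLE = "u4l1u2l1h4"


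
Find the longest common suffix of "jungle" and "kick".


Word 1: "jungle"
Word 2: "kick"
Comparing from end:
  Pos -1: 'e' != 'k' (stop)
LCS = "" (length 0)


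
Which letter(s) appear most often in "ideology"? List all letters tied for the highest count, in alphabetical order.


Word: "ideology"
Letter counts:
  'd': 1
  'e': 1
  'g': 1
  'i': 1
  'l': 1
  'o': 2
  'y': 1
Maximum count = 2
Most frequent = 'o' (2 times each)


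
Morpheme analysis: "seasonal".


Word: "seasonal"
Morphemes: season + -al
Each morpheme carries meaning
= 2 morphemes


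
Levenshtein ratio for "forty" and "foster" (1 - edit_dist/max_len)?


Word 1: "forty" (length 5)
Word 2: "foster" (length 6)
One optimal edit sequence:
  1. keep 'f'
  2. keep 'o'
  3. substitute 'r' -> 's'  (+1)
  4. keep 't'
  5. insert 'e'  (+1)
  6. substitute 'y' -> 'r'  (+1)
Edit distance = 3
Max length = max(5, 6) = 6
Similarity = 1 - 3/6
= 0.5000


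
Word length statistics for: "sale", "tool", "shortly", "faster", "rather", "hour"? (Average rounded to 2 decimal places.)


Lengths: "sale"=4, "tool"=4, "shortly"=7, "faster"=6, "rather"=6, "hour"=4
Sum = 31, Count = 6
Average = 31/6 = 5.17
= avg=5.17, min=4, max=7


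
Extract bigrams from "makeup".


Word: "makeup" (length 6)
Number of bigrams = 6 - 2 + 1 = 5
  Position 0: "ma"
  Position 1: "ak"
  Position 2: "ke"
  Position 3: "eu"
  Position 4: "up"
Bigrams = "ma", "ak", "ke", "eu", "up"


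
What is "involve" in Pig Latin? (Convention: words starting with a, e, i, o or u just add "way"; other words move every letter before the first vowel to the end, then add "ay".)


Word: "involve"
Starts with vowel → add 'way'
Pig Latin = "involveway"


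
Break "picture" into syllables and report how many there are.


Word: "picture"
Syllable breakdown: pic / ture
Counting: 2 parts
= 2 syllables


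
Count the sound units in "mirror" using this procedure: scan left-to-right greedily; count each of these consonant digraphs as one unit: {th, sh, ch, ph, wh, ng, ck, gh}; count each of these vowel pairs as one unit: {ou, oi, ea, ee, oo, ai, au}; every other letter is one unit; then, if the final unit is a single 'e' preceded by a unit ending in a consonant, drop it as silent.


Word: "mirror" (6 letters)
Left-to-right scan:
  (1) 'm' (letter)
  (2) 'i' (letter)
  (3) 'r' (letter)
  (4) 'r' (letter)
  (5) 'o' (letter)
  (6) 'r' (letter)
Units from scan: 6
Sound units = 6 units


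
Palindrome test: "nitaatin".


Word: "nitaatin"
Reversed: "nitaatin"
Forward == Backward? nitaatin == nitaatin
Palindrome = Yes


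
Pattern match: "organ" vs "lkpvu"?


Pattern of "organ": [0, 1, 2, 3, 4]
Pattern of "lkpvu": [0, 1, 2, 3, 4]
Patterns match
Same pattern = Yes


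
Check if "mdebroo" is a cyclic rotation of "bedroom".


Word: "bedroom", Candidate: "mdebroo"
Method: check if candidate is substring of word+word
"bedroombedroom" contains "mdebroo"? No
Is rotation = No


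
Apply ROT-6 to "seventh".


Word: "seventh"
Shift: 6
Each letter → (letter + shift) mod 26:
  's' (18) + 6 = 24 → 'y'
  'e' (4) + 6 = 10 → 'k'
  'v' (21) + 6 = 1 → 'b'
  'e' (4) + 6 = 10 → 'k'
  'n' (13) + 6 = 19 → 't'
  't' (19) + 6 = 25 → 'z'
  'h' (7) + 6 = 13 → 'n'
Result = "ykbktzn"


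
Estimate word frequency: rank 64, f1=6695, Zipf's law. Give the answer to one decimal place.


Zipf's law: f(r) = f(1) / r
f(1) = 6695
f(64) = 6695 / 64
= 104.6 occurrences


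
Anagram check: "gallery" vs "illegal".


Word 1: "gallery" → sorted: aegllry
Word 2: "illegal" → sorted: aegilll
Same letters? aegllry != aegilll
Anagram = No


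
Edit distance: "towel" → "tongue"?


Word 1: "towel" (length 5)
Word 2: "tongue" (length 6)
One optimal edit sequence (insert/delete/substitute each cost 1):
  1. keep 't'
  2. keep 'o'
  3. insert 'n'  (+1)
  4. substitute 'w' -> 'g'  (+1)
  5. substitute 'e' -> 'u'  (+1)
  6. substitute 'l' -> 'e'  (+1)
Total edit operations: 4
Edit distance = 4


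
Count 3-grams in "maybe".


Word: "maybe" (length 5)
Number of 3-grams = length - 3 + 1 = 5 - 3 + 1
= 3


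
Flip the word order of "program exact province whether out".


Original: "program exact province whether out"
Words (1..n): program | exact | province | whether | out
Reversed (n..1): out | whether | province | exact | program
Result = "out whether province exact program"


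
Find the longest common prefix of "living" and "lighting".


Word 1: "living"
Word 2: "lighting"
Comparing from start:
  Pos 0: 'l' == 'l'
  Pos 1: 'i' == 'i'
  Pos 2: 'v' != 'g' (stop)
LCP = "li" (length 2)


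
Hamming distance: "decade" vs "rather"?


Comparing character by character (same length = 6):
  Pos 0: 'd' vs 'r' !=
  Pos 1: 'e' vs 'a' !=
  Pos 2: 'c' vs 't' !=
  Pos 3: 'a' vs 'h' !=
  Pos 4: 'd' vs 'e' !=
  Pos 5: 'e' vs 'r' !=
Hamming distance = 6


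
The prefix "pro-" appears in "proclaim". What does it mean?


Prefix: pro-
Example: proclaim (pro- + claim)
Meaning = forward / in favor of


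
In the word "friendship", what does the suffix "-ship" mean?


Suffix: -ship
Example: friendship = friend + -ship
Meaning = state / position


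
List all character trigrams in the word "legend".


Word: "legend" (length 6)
Number of trigrams = 6 - 3 + 1 = 4
  Position 0: "leg"
  Position 1: "ege"
  Position 2: "gen"
  Position 3: "end"
Trigrams = "leg", "ege", "gen", "end"


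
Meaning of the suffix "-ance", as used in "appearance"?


Suffix: -ance
As in: appearance -> appear + -ance
Meaning = state of


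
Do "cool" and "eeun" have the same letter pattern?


Pattern of "cool": [0, 1, 1, 2]
Pattern of "eeun": [0, 0, 1, 2]
Patterns do not match
Same pattern = No


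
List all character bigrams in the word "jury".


Word: "jury" (length 4)
Number of bigrams = 4 - 2 + 1 = 3
  Position 0: "ju"
  Position 1: "ur"
  Position 2: "ry"
Bigrams = "ju", "ur", "ry"


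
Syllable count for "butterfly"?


Word: "butterfly"
Syllable breakdown: but | ter | fly
Counting: 3 parts
= 3 syllables


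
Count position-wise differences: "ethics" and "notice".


Comparing character by character (same length = 6):
  Pos 0: 'e' vs 'n' !=
  Pos 1: 't' vs 'o' !=
  Pos 2: 'h' vs 't' !=
  Pos 3: 'i' vs 'i' =
  Pos 4: 'c' vs 'c' =
  Pos 5: 's' vs 'e' !=
Hamming distance = 4


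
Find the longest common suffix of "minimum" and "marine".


Word 1: "minimum"
Word 2: "marine"
Comparing from end:
  Pos -1: 'm' != 'e' (stop)
LCS = "" (length 0)


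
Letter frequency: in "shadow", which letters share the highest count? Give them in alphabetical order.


Word: "shadow"
Letter counts:
  'a': 1
  'd': 1
  'h': 1
  'o': 1
  's': 1
  'w': 1
Maximum count = 1
Most frequent = 'a', 'd', 'h', 'o', 's', 'w' (1 time each)


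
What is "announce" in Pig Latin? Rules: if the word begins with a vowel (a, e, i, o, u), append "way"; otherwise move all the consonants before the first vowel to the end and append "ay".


Word: "announce"
Starts with vowel → add 'way'
Pig Latin = "announceway"


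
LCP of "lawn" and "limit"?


Word 1: "lawn"
Word 2: "limit"
Comparing from start:
  Pos 0: 'l' == 'l'
  Pos 1: 'a' != 'i' (stop)
LCP = "l" (length 1)


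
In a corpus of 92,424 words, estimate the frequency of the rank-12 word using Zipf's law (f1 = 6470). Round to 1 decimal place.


Zipf's law: f(r) = f(1) / r
f(1) = 6470
f(12) = 6470 / 12
= 539.2 occurrences


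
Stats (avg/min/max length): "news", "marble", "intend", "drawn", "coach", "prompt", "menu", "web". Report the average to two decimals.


Lengths: "news"=4, "marble"=6, "intend"=6, "drawn"=5, "coach"=5, "prompt"=6, "menu"=4, "web"=3
Sum = 39, Count = 8
Average = 39/8 = 4.88
= avg=4.88, min=3, max=6


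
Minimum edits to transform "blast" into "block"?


Word 1: "blast" (length 5)
Word 2: "block" (length 5)
One optimal edit sequence (insert/delete/substitute each cost 1):
  1. keep 'b'
  2. keep 'l'
  3. substitute 'a' -> 'o'  (+1)
  4. substitute 's' -> 'c'  (+1)
  5. substitute 't' -> 'k'  (+1)
Total edit operations: 3
Edit distance = 3


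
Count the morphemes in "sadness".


Word: "sadness"
Morphemes: sad / -ness
Each morpheme carries meaning
= 2 morphemes


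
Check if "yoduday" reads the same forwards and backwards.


Word: "yoduday"
Reversed: "yadudoy"
Forward == Backward? yoduday != yadudoy
Palindrome = No


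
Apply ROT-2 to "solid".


Word: "solid"
Shift: 2
Each letter → (letter + shift) mod 26:
  's' (18) + 2 = 20 → 'u'
  'o' (14) + 2 = 16 → 'q'
  'l' (11) + 2 = 13 → 'n'
  'i' (8) + 2 = 10 → 'k'
  'd' (3) + 2 = 5 → 'f'
Result = "uqnkf"


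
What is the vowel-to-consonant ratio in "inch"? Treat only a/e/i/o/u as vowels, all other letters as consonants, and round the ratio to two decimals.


Word: "inch"
Vowels (a,e,i,o,u): 1
Consonants: 3
Ratio = 1/3
= 0.33


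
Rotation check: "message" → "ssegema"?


Word: "message", Candidate: "ssegema"
Method: check if candidate is substring of word+word
"messagemessage" contains "ssegema"? No
Is rotation = No


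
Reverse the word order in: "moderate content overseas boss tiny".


Original: "moderate content overseas boss tiny"
Words (1..n): moderate | content | overseas | boss | tiny
Reversed (n..1): tiny | boss | overseas | content | moderate
Result = "tiny boss overseas content moderate"


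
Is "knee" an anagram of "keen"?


Word 1: "keen" → sorted: eekn
Word 2: "knee" → sorted: eekn
Same letters? eekn == eekn
Anagram = Yes


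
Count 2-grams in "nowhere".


Word: "nowhere" (length 7)
Number of 2-grams = length - 2 + 1 = 7 - 2 + 1
= 6


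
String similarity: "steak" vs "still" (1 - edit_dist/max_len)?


Word 1: "steak" (length 5)
Word 2: "still" (length 5)
One optimal edit sequence:
  1. keep 's'
  2. keep 't'
  3. substitute 'e' -> 'i'  (+1)
  4. substitute 'a' -> 'l'  (+1)
  5. substitute 'k' -> 'l'  (+1)
Edit distance = 3
Max length = max(5, 5) = 5
Similarity = 1 - 3/5
= 0.4000


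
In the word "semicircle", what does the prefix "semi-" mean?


Prefix: semi-
Example: semicircle = semi- + circle
Meaning = half


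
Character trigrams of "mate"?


Word: "mate" (length 4)
Number of trigrams = 4 - 3 + 1 = 2
  Position 0: "mat"
  Position 1: "ate"
Trigrams = "mat", "ate"


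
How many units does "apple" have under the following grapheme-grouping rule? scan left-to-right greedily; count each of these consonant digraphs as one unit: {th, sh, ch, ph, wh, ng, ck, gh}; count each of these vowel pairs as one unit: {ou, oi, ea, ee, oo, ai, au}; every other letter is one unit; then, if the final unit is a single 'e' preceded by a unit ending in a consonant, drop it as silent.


Word: "apple" (5 letters)
Left-to-right scan:
  1. 'a' (letter)
  2. 'p' (letter)
  3. 'p' (letter)
  4. 'l' (letter)
  5. 'e' (letter)
Units from scan: 5
Final unit is 'e' after a consonant -> drop as silent (-1)
Sound units = 4 units


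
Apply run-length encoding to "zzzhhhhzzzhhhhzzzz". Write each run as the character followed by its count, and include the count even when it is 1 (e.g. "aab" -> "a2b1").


String: "zzzhhhhzzzhhhhzzzz"
Scanning for consecutive runs:
  'z' x 3
  'h' x 4
  'z' x 3
  'h' x 4
  'z' x 4
RLE = "z3h4z3h4z4"


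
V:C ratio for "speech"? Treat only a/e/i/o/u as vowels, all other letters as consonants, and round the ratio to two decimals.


Word: "speech"
Vowels (a,e,i,o,u): 2
Consonants: 4
Ratio = 2/4
= 0.50


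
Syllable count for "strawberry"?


Word: "strawberry"
Syllable breakdown: straw / ber / ry
Counting: 3 parts
= 3 syllables


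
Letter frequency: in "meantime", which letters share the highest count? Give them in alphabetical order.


Word: "meantime"
Letter counts:
  'a': 1
  'e': 2
  'i': 1
  'm': 2
  'n': 1
  't': 1
Maximum count = 2
Most frequent = 'e', 'm' (2 times each)


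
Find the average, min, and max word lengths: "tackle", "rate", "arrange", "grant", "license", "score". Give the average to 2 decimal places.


Lengths: "tackle"=6, "rate"=4, "arrange"=7, "grant"=5, "license"=7, "score"=5
Sum = 34, Count = 6
Average = 34/6 = 5.67
= avg=5.67, min=4, max=7


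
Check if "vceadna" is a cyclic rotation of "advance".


Word: "advance", Candidate: "vceadna"
Method: check if candidate is substring of word+word
"advanceadvance" contains "vceadna"? No
Is rotation = No


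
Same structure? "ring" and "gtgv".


Pattern of "ring": [0, 1, 2, 3]
Pattern of "gtgv": [0, 1, 0, 2]
Patterns do not match
Same pattern = No


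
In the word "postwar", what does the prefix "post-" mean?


Prefix: post-
Example: postwar (post- + war)
Meaning = after


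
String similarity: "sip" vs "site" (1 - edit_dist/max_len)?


Word 1: "sip" (length 3)
Word 2: "site" (length 4)
One optimal edit sequence:
  1. keep 's'
  2. keep 'i'
  3. insert 't'  (+1)
  4. substitute 'p' -> 'e'  (+1)
Edit distance = 2
Max length = max(3, 4) = 4
Similarity = 1 - 2/4
= 0.5000


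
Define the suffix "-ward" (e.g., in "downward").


Suffix: -ward
As in: downward -> down + -ward
Meaning = in the direction of


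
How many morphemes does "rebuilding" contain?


Word: "rebuilding"
Morphemes: re- + build + -ing
Each morpheme carries meaning
= 3 morphemes


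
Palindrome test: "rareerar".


Word: "rareerar"
Reversed: "rareerar"
Forward == Backward? rareerar == rareerar
Palindrome = Yes


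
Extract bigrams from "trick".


Word: "trick" (length 5)
Number of bigrams = 5 - 2 + 1 = 4
  Position 0: "tr"
  Position 1: "ri"
  Position 2: "ic"
  Position 3: "ck"
Bigrams = "tr", "ri", "ic", "ck"


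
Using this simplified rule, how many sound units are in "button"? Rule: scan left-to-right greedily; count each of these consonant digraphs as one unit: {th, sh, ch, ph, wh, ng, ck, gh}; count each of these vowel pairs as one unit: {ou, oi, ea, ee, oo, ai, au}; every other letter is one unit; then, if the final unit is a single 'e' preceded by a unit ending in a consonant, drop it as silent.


Word: "button" (6 letters)
Left-to-right scan:
  (1) 'b' (letter)
  (2) 'u' (letter)
  (3) 't' (letter)
  (4) 't' (letter)
  (5) 'o' (letter)
  (6) 'n' (letter)
Units from scan: 6
Sound units = 6 units


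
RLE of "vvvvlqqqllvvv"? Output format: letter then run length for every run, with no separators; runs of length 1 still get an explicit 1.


String: "vvvvlqqqllvvv"
Scanning for consecutive runs:
  'v' x 4
  'l' x 1
  'q' x 3
  'l' x 2
  'v' x 3
RLE = "v4l1q3l2v3"


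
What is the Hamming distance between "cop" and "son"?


Comparing character by character (same length = 3):
  Pos 0: 'c' vs 's' !=
  Pos 1: 'o' vs 'o' =
  Pos 2: 'p' vs 'n' !=
Hamming distance = 2


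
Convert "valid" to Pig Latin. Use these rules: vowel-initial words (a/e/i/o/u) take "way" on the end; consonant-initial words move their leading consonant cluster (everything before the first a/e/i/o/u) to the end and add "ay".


Word: "valid"
Starts with consonant(s) → move to end, add 'ay'
Consonant cluster: "v"
Pig Latin = "alidvay"


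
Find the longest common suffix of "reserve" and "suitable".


Word 1: "reserve"
Word 2: "suitable"
Comparing from end:
  Pos -1: 'e' == 'e'
  Pos -2: 'v' != 'l' (stop)
LCS = "e" (length 1)


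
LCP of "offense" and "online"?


Word 1: "offense"
Word 2: "online"
Comparing from start:
  Pos 0: 'o' == 'o'
  Pos 1: 'f' != 'n' (stop)
LCP = "o" (length 1)


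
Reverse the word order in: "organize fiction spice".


Original: "organize fiction spice"
Words (1..n): organize | fiction | spice
Reversed (n..1): spice | fiction | organize
Result = "spice fiction organize"


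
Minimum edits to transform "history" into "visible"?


Word 1: "history" (length 7)
Word 2: "visible" (length 7)
One optimal edit sequence (insert/delete/substitute each cost 1):
  1. substitute 'h' -> 'v'  (+1)
  2. keep 'i'
  3. keep 's'
  4. substitute 't' -> 'i'  (+1)
  5. substitute 'o' -> 'b'  (+1)
  6. substitute 'r' -> 'l'  (+1)
  7. substitute 'y' -> 'e'  (+1)
Total edit operations: 5
Edit distance = 5


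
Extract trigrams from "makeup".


Word: "makeup" (length 6)
Number of trigrams = 6 - 3 + 1 = 4
  Position 0: "mak"
  Position 1: "ake"
  Position 2: "keu"
  Position 3: "eup"
Trigrams = "mak", "ake", "keu", "eup"


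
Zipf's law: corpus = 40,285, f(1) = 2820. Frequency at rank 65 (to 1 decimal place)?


Zipf's law: f(r) = f(1) / r
f(1) = 2820
f(65) = 2820 / 65
= 43.4 occurrences


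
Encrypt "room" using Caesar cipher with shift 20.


Word: "room"
Shift: 20
Each letter → (letter + shift) mod 26:
  'r' (17) + 20 = 11 → 'l'
  'o' (14) + 20 = 8 → 'i'
  'o' (14) + 20 = 8 → 'i'
  'm' (12) + 20 = 6 → 'g'
Result = "liig"


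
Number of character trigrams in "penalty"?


Word: "penalty" (length 7)
Number of 3-grams = length - 3 + 1 = 7 - 3 + 1
= 5


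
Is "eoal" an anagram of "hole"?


Word 1: "hole" → sorted: ehlo
Word 2: "eoal" → sorted: aelo
Same letters? ehlo != aelo
Anagram = No


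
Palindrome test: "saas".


Word: "saas"
Reversed: "saas"
Forward == Backward? saas == saas
Palindrome = Yes


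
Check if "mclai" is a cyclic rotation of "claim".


Word: "claim", Candidate: "mclai"
Method: check if candidate is substring of word+word
"claimclaim" contains "mclai"? Yes
Is rotation = Yes


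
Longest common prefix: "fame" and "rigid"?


Word 1: "fame"
Word 2: "rigid"
Comparing from start:
  Pos 0: 'f' != 'r' (stop)
LCP = "" (length 0)


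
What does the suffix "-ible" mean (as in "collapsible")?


Suffix: -ible
As in: collapsible -> collapse + -ible, with a spelling change
Meaning = capable of


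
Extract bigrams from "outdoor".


Word: "outdoor" (length 7)
Number of bigrams = 7 - 2 + 1 = 6
  Position 0: "ou"
  Position 1: "ut"
  Position 2: "td"
  Position 3: "do"
  Position 4: "oo"
  Position 5: "or"
Bigrams = "ou", "ut", "td", "do", "oo", "or"


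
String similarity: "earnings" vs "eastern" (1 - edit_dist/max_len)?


Word 1: "earnings" (length 8)
Word 2: "eastern" (length 7)
One optimal edit sequence:
  1. keep 'e'
  2. keep 'a'
  3. delete 'r'  (+1)
  4. substitute 'n' -> 's'  (+1)
  5. substitute 'i' -> 't'  (+1)
  6. substitute 'n' -> 'e'  (+1)
  7. substitute 'g' -> 'r'  (+1)
  8. substitute 's' -> 'n'  (+1)
Edit distance = 6
Max length = max(8, 7) = 8
Similarity = 1 - 6/8
= 0.2500


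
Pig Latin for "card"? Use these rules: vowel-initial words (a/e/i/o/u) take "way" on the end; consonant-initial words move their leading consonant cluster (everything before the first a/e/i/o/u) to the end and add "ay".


Word: "card"
Starts with consonant(s) → move to end, add 'ay'
Consonant cluster: "c"
Pig Latin = "ardcay"


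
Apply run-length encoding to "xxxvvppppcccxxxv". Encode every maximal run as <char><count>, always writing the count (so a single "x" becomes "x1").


String: "xxxvvppppcccxxxv"
Scanning for consecutive runs:
  'x' x 3
  'v' x 2
  'p' x 4
  'c' x 3
  'x' x 3
  'v' x 1
RLE = "x3v2p4c3x3v1"


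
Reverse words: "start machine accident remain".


Original: "start machine accident remain"
Words (1..n): start | machine | accident | remain
Reversed (n..1): remain | accident | machine | start
Result = "remain accident machine start"


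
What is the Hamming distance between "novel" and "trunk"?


Comparing character by character (same length = 5):
  Pos 0: 'n' vs 't' !=
  Pos 1: 'o' vs 'r' !=
  Pos 2: 'v' vs 'u' !=
  Pos 3: 'e' vs 'n' !=
  Pos 4: 'l' vs 'k' !=
Hamming distance = 5


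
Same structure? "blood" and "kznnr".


Pattern of "blood": [0, 1, 2, 2, 3]
Pattern of "kznnr": [0, 1, 2, 2, 3]
Patterns match
Same pattern = Yes


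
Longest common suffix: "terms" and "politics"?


Word 1: "terms"
Word 2: "politics"
Comparing from end:
  Pos -1: 's' == 's'
  Pos -2: 'm' != 'c' (stop)
LCS = "s" (length 1)


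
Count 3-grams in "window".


Word: "window" (length 6)
Number of 3-grams = length - 3 + 1 = 6 - 3 + 1
= 4


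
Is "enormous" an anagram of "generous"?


Word 1: "generous" → sorted: eegnorsu
Word 2: "enormous" → sorted: emnoorsu
Same letters? eegnorsu != emnoorsu
Anagram = No


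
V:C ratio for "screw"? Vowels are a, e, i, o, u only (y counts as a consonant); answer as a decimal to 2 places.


Word: "screw"
Vowels (a,e,i,o,u): 1
Consonants: 4
Ratio = 1/4
= 0.25


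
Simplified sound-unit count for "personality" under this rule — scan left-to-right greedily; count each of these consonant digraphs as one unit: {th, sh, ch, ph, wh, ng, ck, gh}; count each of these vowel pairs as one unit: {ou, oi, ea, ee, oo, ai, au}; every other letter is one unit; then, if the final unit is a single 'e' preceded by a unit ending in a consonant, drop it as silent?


Word: "personality" (11 letters)
Left-to-right scan:
  1. 'p' (letter)
  2. 'e' (letter)
  3. 'r' (letter)
  4. 's' (letter)
  5. 'o' (letter)
  6. 'n' (letter)
  7. 'a' (letter)
  8. 'l' (letter)
  9. 'i' (letter)
  10. 't' (letter)
  11. 'y' (letter)
Units from scan: 11
Sound units = 11 units


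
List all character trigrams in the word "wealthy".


Word: "wealthy" (length 7)
Number of trigrams = 7 - 3 + 1 = 5
  Position 0: "wea"
  Position 1: "eal"
  Position 2: "alt"
  Position 3: "lth"
  Position 4: "thy"
Trigrams = "wea", "eal", "alt", "lth", "thy"


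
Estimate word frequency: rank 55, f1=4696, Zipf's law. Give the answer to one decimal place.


Zipf's law: f(r) = f(1) / r
f(1) = 4696
f(55) = 4696 / 55
= 85.4 occurrences


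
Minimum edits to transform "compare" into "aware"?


Word 1: "compare" (length 7)
Word 2: "aware" (length 5)
One optimal edit sequence (insert/delete/substitute each cost 1):
  1. delete 'c'  (+1)
  2. delete 'o'  (+1)
  3. substitute 'm' -> 'a'  (+1)
  4. substitute 'p' -> 'w'  (+1)
  5. keep 'a'
  6. keep 'r'
  7. keep 'e'
Total edit operations: 4
Edit distance = 4


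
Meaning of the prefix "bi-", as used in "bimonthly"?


Prefix: bi-
As in: bimonthly -> bi- + monthly
Meaning = two


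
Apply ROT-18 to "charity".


Word: "charity"
Shift: 18
Each letter → (letter + shift) mod 26:
  'c' (2) + 18 = 20 → 'u'
  'h' (7) + 18 = 25 → 'z'
  'a' (0) + 18 = 18 → 's'
  'r' (17) + 18 = 9 → 'j'
  'i' (8) + 18 = 0 → 'a'
  't' (19) + 18 = 11 → 'l'
  'y' (24) + 18 = 16 → 'q'
Result = "uzsjalq"


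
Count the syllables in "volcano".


Word: "volcano"
Syllable breakdown: vol · ca · no
Counting: 3 parts
= 3 syllables


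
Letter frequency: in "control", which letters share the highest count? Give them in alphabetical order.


Word: "control"
Letter counts:
  'c': 1
  'l': 1
  'n': 1
  'o': 2
  'r': 1
  't': 1
Maximum count = 2
Most frequent = 'o' (2 times each)


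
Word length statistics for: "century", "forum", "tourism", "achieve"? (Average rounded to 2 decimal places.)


Lengths: "century"=7, "forum"=5, "tourism"=7, "achieve"=7
Sum = 26, Count = 4
Average = 26/4 = 6.50
= avg=6.50, min=5, max=7


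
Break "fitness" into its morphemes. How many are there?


Word: "fitness"
Morphemes: fit + -ness
Each morpheme carries meaning
= 2 morphemes


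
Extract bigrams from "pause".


Word: "pause" (length 5)
Number of bigrams = 5 - 2 + 1 = 4
  Position 0: "pa"
  Position 1: "au"
  Position 2: "us"
  Position 3: "se"
Bigrams = "pa", "au", "us", "se"


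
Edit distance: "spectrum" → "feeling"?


Word 1: "spectrum" (length 8)
Word 2: "feeling" (length 7)
One optimal edit sequence (insert/delete/substitute each cost 1):
  1. delete 's'  (+1)
  2. substitute 'p' -> 'f'  (+1)
  3. keep 'e'
  4. substitute 'c' -> 'e'  (+1)
  5. substitute 't' -> 'l'  (+1)
  6. substitute 'r' -> 'i'  (+1)
  7. substitute 'u' -> 'n'  (+1)
  8. substitute 'm' -> 'g'  (+1)
Total edit operations: 7
Edit distance = 7


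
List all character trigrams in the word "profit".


Word: "profit" (length 6)
Number of trigrams = 6 - 3 + 1 = 4
  Position 0: "pro"
  Position 1: "rof"
  Position 2: "ofi"
  Position 3: "fit"
Trigrams = "pro", "rof", "ofi", "fit"


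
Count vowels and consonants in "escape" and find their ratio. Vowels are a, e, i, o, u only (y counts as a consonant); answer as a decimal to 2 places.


Word: "escape"
Vowels (a,e,i,o,u): 3
Consonants: 3
Ratio = 3/3
= 1.00


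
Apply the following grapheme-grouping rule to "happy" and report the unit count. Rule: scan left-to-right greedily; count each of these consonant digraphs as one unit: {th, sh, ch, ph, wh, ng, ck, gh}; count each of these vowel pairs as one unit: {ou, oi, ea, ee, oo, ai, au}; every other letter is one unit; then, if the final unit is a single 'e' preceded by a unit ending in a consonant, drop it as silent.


Word: "happy" (5 letters)
Left-to-right scan:
  (1) 'h' (letter)
  (2) 'a' (letter)
  (3) 'p' (letter)
  (4) 'p' (letter)
  (5) 'y' (letter)
Units from scan: 5
Sound units = 5 units


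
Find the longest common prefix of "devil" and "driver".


Word 1: "devil"
Word 2: "driver"
Comparing from start:
  Pos 0: 'd' == 'd'
  Pos 1: 'e' != 'r' (stop)
LCP = "d" (length 1)


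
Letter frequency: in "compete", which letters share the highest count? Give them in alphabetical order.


Word: "compete"
Letter counts:
  'c': 1
  'e': 2
  'm': 1
  'o': 1
  'p': 1
  't': 1
Maximum count = 2
Most frequent = 'e' (2 times each)


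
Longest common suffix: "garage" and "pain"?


Word 1: "garage"
Word 2: "pain"
Comparing from end:
  Pos -1: 'e' != 'n' (stop)
LCS = "" (length 0)


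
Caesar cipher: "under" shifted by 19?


Word: "under"
Shift: 19
Each letter → (letter + shift) mod 26:
  'u' (20) + 19 = 13 → 'n'
  'n' (13) + 19 = 6 → 'g'
  'd' (3) + 19 = 22 → 'w'
  'e' (4) + 19 = 23 → 'x'
  'r' (17) + 19 = 10 → 'k'
Result = "ngwxk"


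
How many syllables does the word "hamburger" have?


Word: "hamburger"
Syllable breakdown: ham · bur · ger
Counting: 3 parts
= 3 syllables


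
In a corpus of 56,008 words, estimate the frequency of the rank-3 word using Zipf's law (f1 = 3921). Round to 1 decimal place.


Zipf's law: f(r) = f(1) / r
f(1) = 3921
f(3) = 3921 / 3
= 1307.0 occurrences


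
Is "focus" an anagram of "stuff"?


Word 1: "stuff" → sorted: ffstu
Word 2: "focus" → sorted: cfosu
Same letters? ffstu != cfosu
Anagram = No


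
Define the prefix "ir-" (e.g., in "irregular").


Prefix: ir-
Example: irregular (ir- + regular)
Meaning = not


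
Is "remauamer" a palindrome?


Word: "remauamer"
Reversed: "remauamer"
Forward == Backward? remauamer == remauamer
Palindrome = Yes


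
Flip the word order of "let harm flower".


Original: "let harm flower"
Words (1..n): let | harm | flower
Reversed (n..1): flower | harm | let
Result = "flower harm let"


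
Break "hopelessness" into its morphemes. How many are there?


Word: "hopelessness"
Morphemes: hope / -less / -ness
Each morpheme carries meaning
= 3 morphemes


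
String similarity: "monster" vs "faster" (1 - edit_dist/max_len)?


Word 1: "monster" (length 7)
Word 2: "faster" (length 6)
One optimal edit sequence:
  1. delete 'm'  (+1)
  2. substitute 'o' -> 'f'  (+1)
  3. substitute 'n' -> 'a'  (+1)
  4. keep 's'
  5. keep 't'
  6. keep 'e'
  7. keep 'r'
Edit distance = 3
Max length = max(7, 6) = 7
Similarity = 1 - 3/7
= 0.5714


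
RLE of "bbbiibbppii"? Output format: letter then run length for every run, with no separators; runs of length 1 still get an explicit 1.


String: "bbbiibbppii"
Scanning for consecutive runs:
  'b' x 3
  'i' x 2
  'b' x 2
  'p' x 2
  'i' x 2
RLE = "b3i2b2p2i2"


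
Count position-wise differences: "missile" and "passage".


Comparing character by character (same length = 7):
  Pos 0: 'm' vs 'p' !=
  Pos 1: 'i' vs 'a' !=
  Pos 2: 's' vs 's' =
  Pos 3: 's' vs 's' =
  Pos 4: 'i' vs 'a' !=
  Pos 5: 'l' vs 'g' !=
  Pos 6: 'e' vs 'e' =
Hamming distance = 4


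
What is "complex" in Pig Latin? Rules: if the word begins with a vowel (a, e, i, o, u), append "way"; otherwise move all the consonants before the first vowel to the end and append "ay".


Word: "complex"
Starts with consonant(s) → move to end, add 'ay'
Consonant cluster: "c"
Pig Latin = "omplexcay"


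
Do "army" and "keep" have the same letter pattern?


Pattern of "army": [0, 1, 2, 3]
Pattern of "keep": [0, 1, 1, 2]
Patterns do not match
Same pattern = No


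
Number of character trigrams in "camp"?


Word: "camp" (length 4)
Number of 3-grams = length - 3 + 1 = 4 - 3 + 1
= 2


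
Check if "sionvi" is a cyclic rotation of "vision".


Word: "vision", Candidate: "sionvi"
Method: check if candidate is substring of word+word
"visionvision" contains "sionvi"? Yes
Is rotation = Yes


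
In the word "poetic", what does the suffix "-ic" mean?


Suffix: -ic
Example: poetic = poet + -ic
Meaning = relating to


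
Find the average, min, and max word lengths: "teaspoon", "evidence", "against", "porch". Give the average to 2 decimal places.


Lengths: "teaspoon"=8, "evidence"=8, "against"=7, "porch"=5
Sum = 28, Count = 4
Average = 28/4 = 7.00
= avg=7.00, min=5, max=8


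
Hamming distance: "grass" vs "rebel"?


Comparing character by character (same length = 5):
  Pos 0: 'g' vs 'r' !=
  Pos 1: 'r' vs 'e' !=
  Pos 2: 'a' vs 'b' !=
  Pos 3: 's' vs 'e' !=
  Pos 4: 's' vs 'l' !=
Hamming distance = 5


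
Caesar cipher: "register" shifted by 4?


Word: "register"
Shift: 4
Each letter → (letter + shift) mod 26:
  'r' (17) + 4 = 21 → 'v'
  'e' (4) + 4 = 8 → 'i'
  'g' (6) + 4 = 10 → 'k'
  'i' (8) + 4 = 12 → 'm'
  's' (18) + 4 = 22 → 'w'
  't' (19) + 4 = 23 → 'x'
  'e' (4) + 4 = 8 → 'i'
  'r' (17) + 4 = 21 → 'v'
Result = "vikmwxiv"


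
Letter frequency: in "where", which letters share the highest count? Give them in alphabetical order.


Word: "where"
Letter counts:
  'e': 2
  'h': 1
  'r': 1
  'w': 1
Maximum count = 2
Most frequent = 'e' (2 times each)


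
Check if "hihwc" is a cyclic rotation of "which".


Word: "which", Candidate: "hihwc"
Method: check if candidate is substring of word+word
"whichwhich" contains "hihwc"? No
Is rotation = No


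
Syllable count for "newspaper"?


Word: "newspaper"
Syllable breakdown: news · pa · per
Counting: 3 parts
= 3 syllables


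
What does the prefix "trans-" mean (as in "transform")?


Prefix: trans-
Example: transform = trans- + form
Meaning = across


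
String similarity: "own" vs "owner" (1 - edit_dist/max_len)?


Word 1: "own" (length 3)
Word 2: "owner" (length 5)
One optimal edit sequence:
  1. keep 'o'
  2. keep 'w'
  3. keep 'n'
  4. insert 'e'  (+1)
  5. insert 'r'  (+1)
Edit distance = 2
Max length = max(3, 5) = 5
Similarity = 1 - 2/5
= 0.6000


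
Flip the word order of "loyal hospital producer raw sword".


Original: "loyal hospital producer raw sword"
Words (1..n): loyal | hospital | producer | raw | sword
Reversed (n..1): sword | raw | producer | hospital | loyal
Result = "sword raw producer hospital loyal"


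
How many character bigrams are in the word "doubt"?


Word: "doubt" (length 5)
Number of 2-grams = length - 2 + 1 = 5 - 2 + 1
= 4


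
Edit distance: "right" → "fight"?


Word 1: "right" (length 5)
Word 2: "fight" (length 5)
One optimal edit sequence (insert/delete/substitute each cost 1):
  1. substitute 'r' -> 'f'  (+1)
  2. keep 'i'
  3. keep 'g'
  4. keep 'h'
  5. keep 't'
Total edit operations: 1
Edit distance = 1


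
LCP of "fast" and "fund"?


Word 1: "fast"
Word 2: "fund"
Comparing from start:
  Pos 0: 'f' == 'f'
  Pos 1: 'a' != 'u' (stop)
LCP = "f" (length 1)


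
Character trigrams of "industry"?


Word: "industry" (length 8)
Number of trigrams = 8 - 3 + 1 = 6
  Position 0: "ind"
  Position 1: "ndu"
  Position 2: "dus"
  Position 3: "ust"
  Position 4: "str"
  Position 5: "try"
Trigrams = "ind", "ndu", "dus", "ust", "str", "try"


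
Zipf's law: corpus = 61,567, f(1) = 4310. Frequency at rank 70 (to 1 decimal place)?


Zipf's law: f(r) = f(1) / r
f(1) = 4310
f(70) = 4310 / 70
= 61.6 occurrences


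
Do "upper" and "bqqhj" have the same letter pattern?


Pattern of "upper": [0, 1, 1, 2, 3]
Pattern of "bqqhj": [0, 1, 1, 2, 3]
Patterns match
Same pattern = Yes


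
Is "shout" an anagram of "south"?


Word 1: "south" → sorted: hostu
Word 2: "shout" → sorted: hostu
Same letters? hostu == hostu
Anagram = Yes


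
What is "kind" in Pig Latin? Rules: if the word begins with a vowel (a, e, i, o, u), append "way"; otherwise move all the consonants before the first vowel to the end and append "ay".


Word: "kind"
Starts with consonant(s) → move to end, add 'ay'
Consonant cluster: "k"
Pig Latin = "indkay"


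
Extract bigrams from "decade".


Word: "decade" (length 6)
Number of bigrams = 6 - 2 + 1 = 5
  Position 0: "de"
  Position 1: "ec"
  Position 2: "ca"
  Position 3: "ad"
  Position 4: "de"
Bigrams = "de", "ec", "ca", "ad", "de"


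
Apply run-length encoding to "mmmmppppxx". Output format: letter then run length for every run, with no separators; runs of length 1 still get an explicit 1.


String: "mmmmppppxx"
Scanning for consecutive runs:
  'm' x 4
  'p' x 4
  'x' x 2
RLE = "m4p4x2"


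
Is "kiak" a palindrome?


Word: "kiak"
Reversed: "kaik"
Forward == Backward? kiak != kaik
Palindrome = No


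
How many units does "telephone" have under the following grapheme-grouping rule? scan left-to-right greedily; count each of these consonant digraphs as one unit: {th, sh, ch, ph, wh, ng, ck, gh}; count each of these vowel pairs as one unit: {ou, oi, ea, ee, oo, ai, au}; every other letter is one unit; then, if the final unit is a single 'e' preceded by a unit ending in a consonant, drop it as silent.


Word: "telephone" (9 letters)
Left-to-right scan:
  1. 't' (letter)
  2. 'e' (letter)
  3. 'l' (letter)
  4. 'e' (letter)
  5. 'ph' (digraph)
  6. 'o' (letter)
  7. 'n' (letter)
  8. 'e' (letter)
Units from scan: 8
Final unit is 'e' after a consonant -> drop as silent (-1)
Sound units = 7 units


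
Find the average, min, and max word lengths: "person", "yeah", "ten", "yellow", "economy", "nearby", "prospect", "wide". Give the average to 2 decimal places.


Lengths: "person"=6, "yeah"=4, "ten"=3, "yellow"=6, "economy"=7, "nearby"=6, "prospect"=8, "wide"=4
Sum = 44, Count = 8
Average = 44/8 = 5.50
= avg=5.50, min=3, max=8


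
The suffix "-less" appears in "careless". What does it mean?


Suffix: -less
Example: careless = care + -less
Meaning = without


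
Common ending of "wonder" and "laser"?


Word 1: "wonder"
Word 2: "laser"
Comparing from end:
  Pos -1: 'r' == 'r'
  Pos -2: 'e' == 'e'
  Pos -3: 'd' != 's' (stop)
LCS = "er" (length 2)


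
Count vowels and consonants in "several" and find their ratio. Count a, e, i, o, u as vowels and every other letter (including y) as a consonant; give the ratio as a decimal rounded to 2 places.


Word: "several"
Vowels (a,e,i,o,u): 3
Consonants: 4
Ratio = 3/4
= 0.75


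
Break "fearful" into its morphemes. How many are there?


Word: "fearful"
Morphemes: fear + -ful
Each morpheme carries meaning
= 2 morphemes


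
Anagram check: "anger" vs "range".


Word 1: "anger" → sorted: aegnr
Word 2: "range" → sorted: aegnr
Same letters? aegnr == aegnr
Anagram = Yes


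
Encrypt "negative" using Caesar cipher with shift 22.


Word: "negative"
Shift: 22
Each letter → (letter + shift) mod 26:
  'n' (13) + 22 = 9 → 'j'
  'e' (4) + 22 = 0 → 'a'
  'g' (6) + 22 = 2 → 'c'
  'a' (0) + 22 = 22 → 'w'
  't' (19) + 22 = 15 → 'p'
  'i' (8) + 22 = 4 → 'e'
  'v' (21) + 22 = 17 → 'r'
  'e' (4) + 22 = 0 → 'a'
Result = "jacwpera"


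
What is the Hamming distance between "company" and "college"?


Comparing character by character (same length = 7):
  Pos 0: 'c' vs 'c' =
  Pos 1: 'o' vs 'o' =
  Pos 2: 'm' vs 'l' !=
  Pos 3: 'p' vs 'l' !=
  Pos 4: 'a' vs 'e' !=
  Pos 5: 'n' vs 'g' !=
  Pos 6: 'y' vs 'e' !=
Hamming distance = 5


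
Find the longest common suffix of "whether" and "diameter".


Word 1: "whether"
Word 2: "diameter"
Comparing from end:
  Pos -1: 'r' == 'r'
  Pos -2: 'e' == 'e'
  Pos -3: 'h' != 't' (stop)
LCS = "er" (length 2)


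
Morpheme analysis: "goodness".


Word: "goodness"
Morphemes: good + -ness
Each morpheme carries meaning
= 2 morphemes


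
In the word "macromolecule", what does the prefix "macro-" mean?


Prefix: macro-
Example: macromolecule (macro- + molecule)
Meaning = large


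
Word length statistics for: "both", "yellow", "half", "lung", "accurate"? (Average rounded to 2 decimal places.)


Lengths: "both"=4, "yellow"=6, "half"=4, "lung"=4, "accurate"=8
Sum = 26, Count = 5
Average = 26/5 = 5.20
= avg=5.20, min=4, max=8


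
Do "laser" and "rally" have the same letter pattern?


Pattern of "laser": [0, 1, 2, 3, 4]
Pattern of "rally": [0, 1, 2, 2, 3]
Patterns do not match
Same pattern = No


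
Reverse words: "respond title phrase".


Original: "respond title phrase"
Words (1..n): respond | title | phrase
Reversed (n..1): phrase | title | respond
Result = "phrase title respond"


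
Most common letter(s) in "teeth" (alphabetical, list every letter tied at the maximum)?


Word: "teeth"
Letter counts:
  'e': 2
  'h': 1
  't': 2
Maximum count = 2
Most frequent = 'e', 't' (2 times each)


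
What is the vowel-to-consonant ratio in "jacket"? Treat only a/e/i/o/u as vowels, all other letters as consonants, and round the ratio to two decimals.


Word: "jacket"
Vowels (a,e,i,o,u): 2
Consonants: 4
Ratio = 2/4
= 0.50


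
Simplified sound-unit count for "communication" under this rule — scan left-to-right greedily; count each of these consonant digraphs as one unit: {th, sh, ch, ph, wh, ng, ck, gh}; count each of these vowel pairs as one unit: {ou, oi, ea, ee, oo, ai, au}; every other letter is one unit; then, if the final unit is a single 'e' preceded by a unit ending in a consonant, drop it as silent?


Word: "communication" (13 letters)
Left-to-right scan:
  (1) 'c' (letter)
  (2) 'o' (letter)
  (3) 'm' (letter)
  (4) 'm' (letter)
  (5) 'u' (letter)
  (6) 'n' (letter)
  (7) 'i' (letter)
  (8) 'c' (letter)
  (9) 'a' (letter)
  (10) 't' (letter)
  (11) 'i' (letter)
  (12) 'o' (letter)
  (13) 'n' (letter)
Units from scan: 13
Sound units = 13 units


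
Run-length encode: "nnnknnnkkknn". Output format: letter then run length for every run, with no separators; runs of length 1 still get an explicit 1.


String: "nnnknnnkkknn"
Scanning for consecutive runs:
  'n' x 3
  'k' x 1
  'n' x 3
  'k' x 3
  'n' x 2
RLE = "n3k1n3k3n2"
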